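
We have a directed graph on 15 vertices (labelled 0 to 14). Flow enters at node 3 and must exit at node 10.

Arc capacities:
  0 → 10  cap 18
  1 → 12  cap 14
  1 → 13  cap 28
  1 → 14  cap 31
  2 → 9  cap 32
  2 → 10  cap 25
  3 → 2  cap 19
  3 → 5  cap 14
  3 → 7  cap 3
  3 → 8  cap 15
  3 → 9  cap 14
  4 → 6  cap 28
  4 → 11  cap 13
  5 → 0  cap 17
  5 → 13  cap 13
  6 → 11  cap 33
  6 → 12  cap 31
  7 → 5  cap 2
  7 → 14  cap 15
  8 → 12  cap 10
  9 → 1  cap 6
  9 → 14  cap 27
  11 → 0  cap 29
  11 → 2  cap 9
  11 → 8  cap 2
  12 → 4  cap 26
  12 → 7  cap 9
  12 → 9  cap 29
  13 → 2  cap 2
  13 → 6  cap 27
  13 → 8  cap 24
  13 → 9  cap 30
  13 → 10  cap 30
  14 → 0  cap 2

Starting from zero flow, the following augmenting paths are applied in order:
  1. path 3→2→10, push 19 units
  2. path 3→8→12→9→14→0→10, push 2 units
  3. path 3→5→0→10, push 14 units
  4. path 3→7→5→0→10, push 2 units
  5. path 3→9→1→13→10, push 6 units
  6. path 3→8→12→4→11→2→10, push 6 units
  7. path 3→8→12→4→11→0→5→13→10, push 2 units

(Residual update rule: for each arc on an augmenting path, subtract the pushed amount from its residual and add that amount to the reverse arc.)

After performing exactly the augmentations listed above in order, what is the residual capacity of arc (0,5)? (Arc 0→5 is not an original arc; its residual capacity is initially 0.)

after path 1 (3→2→10, push 19): res(0,5)=0
after path 2 (3→8→12→9→14→0→10, push 2): res(0,5)=0
after path 3 (3→5→0→10, push 14): res(0,5)=14
after path 4 (3→7→5→0→10, push 2): res(0,5)=16
after path 5 (3→9→1→13→10, push 6): res(0,5)=16
after path 6 (3→8→12→4→11→2→10, push 6): res(0,5)=16
after path 7 (3→8→12→4→11→0→5→13→10, push 2): res(0,5)=14

Residual capacity of (0,5): 14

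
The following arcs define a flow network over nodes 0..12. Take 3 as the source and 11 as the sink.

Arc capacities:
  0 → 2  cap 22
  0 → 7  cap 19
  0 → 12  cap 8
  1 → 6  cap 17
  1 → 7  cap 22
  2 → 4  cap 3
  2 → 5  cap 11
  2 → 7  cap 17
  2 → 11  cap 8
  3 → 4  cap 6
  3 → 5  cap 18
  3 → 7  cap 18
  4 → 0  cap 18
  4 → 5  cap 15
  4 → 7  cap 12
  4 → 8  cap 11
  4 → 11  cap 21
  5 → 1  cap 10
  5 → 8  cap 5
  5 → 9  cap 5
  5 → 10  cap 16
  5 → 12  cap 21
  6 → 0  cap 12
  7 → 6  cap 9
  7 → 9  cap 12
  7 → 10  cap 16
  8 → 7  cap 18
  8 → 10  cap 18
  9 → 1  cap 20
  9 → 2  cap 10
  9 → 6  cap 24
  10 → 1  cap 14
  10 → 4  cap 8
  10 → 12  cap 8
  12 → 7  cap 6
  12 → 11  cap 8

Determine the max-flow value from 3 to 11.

augment #1: 3→4→11 bottleneck 6, total now 6
augment #2: 3→5→12→11 bottleneck 8, total now 14
augment #3: 3→5→9→2→11 bottleneck 5, total now 19
augment #4: 3→5→10→4→11 bottleneck 5, total now 24
augment #5: 3→7→9→2→11 bottleneck 3, total now 27
augment #6: 3→7→10→4→11 bottleneck 3, total now 30
augment #7: 3→7→9→2→4→11 bottleneck 2, total now 32
augment #8: 3→7→6→0→2→4→11 bottleneck 1, total now 33

Maximum flow value: 33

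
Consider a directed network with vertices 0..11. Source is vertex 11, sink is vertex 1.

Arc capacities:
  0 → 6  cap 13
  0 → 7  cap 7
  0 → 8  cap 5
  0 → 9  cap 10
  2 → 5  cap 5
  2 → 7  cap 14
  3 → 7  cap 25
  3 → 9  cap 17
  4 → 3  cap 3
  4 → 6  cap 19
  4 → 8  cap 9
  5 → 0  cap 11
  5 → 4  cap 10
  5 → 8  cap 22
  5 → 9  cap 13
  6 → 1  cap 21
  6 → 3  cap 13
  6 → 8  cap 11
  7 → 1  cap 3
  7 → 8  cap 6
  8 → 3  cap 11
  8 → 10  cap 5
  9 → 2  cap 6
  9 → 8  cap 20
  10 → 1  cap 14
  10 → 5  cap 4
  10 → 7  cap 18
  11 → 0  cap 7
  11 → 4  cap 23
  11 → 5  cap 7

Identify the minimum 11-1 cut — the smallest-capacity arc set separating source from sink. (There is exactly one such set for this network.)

augment #1: 11→0→6→1 push 7
augment #2: 11→4→6→1 push 14
augment #3: 11→4→3→7→1 push 3
augment #4: 11→4→8→10→1 push 5
max flow = 29; residual-reachable set from 11 gives S-side
cut edges (S→T): {(6,1), (7,1), (8,10)} total cap 29

Min-cut arcs: {(6,1), (7,1), (8,10)} (total capacity 29)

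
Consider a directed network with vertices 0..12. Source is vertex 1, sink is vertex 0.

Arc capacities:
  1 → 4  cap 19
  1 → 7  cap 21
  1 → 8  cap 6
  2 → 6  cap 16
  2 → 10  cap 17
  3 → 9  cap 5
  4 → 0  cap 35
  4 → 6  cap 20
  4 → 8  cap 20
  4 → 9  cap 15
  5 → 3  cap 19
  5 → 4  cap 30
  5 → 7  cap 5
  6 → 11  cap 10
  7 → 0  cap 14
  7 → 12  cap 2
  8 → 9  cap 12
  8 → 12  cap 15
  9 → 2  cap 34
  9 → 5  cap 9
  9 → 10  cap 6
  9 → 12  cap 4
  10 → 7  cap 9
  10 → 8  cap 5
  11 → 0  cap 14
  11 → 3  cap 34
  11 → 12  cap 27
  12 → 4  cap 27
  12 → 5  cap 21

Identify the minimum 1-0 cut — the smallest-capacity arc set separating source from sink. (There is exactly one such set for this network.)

augment #1: 1→4→0 push 19
augment #2: 1→7→0 push 14
augment #3: 1→7→12→4→0 push 2
augment #4: 1→8→12→4→0 push 6
max flow = 41; residual-reachable set from 1 gives S-side
cut edges (S→T): {(1,4), (1,8), (7,0), (7,12)} total cap 41

Min-cut arcs: {(1,4), (1,8), (7,0), (7,12)} (total capacity 41)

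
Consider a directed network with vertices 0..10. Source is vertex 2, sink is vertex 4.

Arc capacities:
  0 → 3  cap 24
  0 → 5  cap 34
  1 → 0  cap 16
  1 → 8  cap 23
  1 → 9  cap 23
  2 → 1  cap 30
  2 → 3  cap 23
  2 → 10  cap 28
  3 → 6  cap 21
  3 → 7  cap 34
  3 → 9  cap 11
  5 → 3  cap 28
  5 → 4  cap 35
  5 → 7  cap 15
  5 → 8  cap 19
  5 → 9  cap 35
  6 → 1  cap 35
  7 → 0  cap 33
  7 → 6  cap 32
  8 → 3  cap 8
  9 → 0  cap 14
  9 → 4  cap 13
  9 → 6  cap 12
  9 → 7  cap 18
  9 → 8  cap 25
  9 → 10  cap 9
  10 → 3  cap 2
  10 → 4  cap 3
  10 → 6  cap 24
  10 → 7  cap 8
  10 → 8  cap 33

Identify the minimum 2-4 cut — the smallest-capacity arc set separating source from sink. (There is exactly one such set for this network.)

Min-cut arcs: {(0,5), (9,4), (10,4)} (total capacity 50)

augment #1: 2→10→4 push 3
augment #2: 2→1→9→4 push 13
augment #3: 2→1→0→5→4 push 16
augment #4: 2→1→9→0→5→4 push 1
augment #5: 2→3→7→0→5→4 push 17
max flow = 50; residual-reachable set from 2 gives S-side
cut edges (S→T): {(0,5), (9,4), (10,4)} total cap 50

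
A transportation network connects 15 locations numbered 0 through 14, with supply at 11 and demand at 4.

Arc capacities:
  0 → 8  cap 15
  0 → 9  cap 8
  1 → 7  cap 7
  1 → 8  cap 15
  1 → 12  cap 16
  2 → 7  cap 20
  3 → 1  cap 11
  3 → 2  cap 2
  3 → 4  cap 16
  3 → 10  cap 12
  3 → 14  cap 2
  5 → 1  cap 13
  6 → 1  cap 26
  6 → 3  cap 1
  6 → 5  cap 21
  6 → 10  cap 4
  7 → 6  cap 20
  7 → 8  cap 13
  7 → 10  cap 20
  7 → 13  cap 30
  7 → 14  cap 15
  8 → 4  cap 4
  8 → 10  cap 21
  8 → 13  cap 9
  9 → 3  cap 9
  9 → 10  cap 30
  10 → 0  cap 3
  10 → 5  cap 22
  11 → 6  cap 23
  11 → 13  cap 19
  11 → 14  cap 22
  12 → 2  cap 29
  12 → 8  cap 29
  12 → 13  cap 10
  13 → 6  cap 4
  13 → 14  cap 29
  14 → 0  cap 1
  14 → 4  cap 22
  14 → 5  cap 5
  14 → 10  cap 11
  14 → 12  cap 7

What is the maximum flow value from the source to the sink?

augment #1: 11→14→4 bottleneck 22, total now 22
augment #2: 11→6→3→4 bottleneck 1, total now 23
augment #3: 11→6→1→8→4 bottleneck 4, total now 27
augment #4: 11→6→10→0→9→3→4 bottleneck 3, total now 30
augment #5: 11→13→14→0→9→3→4 bottleneck 1, total now 31

Maximum flow value: 31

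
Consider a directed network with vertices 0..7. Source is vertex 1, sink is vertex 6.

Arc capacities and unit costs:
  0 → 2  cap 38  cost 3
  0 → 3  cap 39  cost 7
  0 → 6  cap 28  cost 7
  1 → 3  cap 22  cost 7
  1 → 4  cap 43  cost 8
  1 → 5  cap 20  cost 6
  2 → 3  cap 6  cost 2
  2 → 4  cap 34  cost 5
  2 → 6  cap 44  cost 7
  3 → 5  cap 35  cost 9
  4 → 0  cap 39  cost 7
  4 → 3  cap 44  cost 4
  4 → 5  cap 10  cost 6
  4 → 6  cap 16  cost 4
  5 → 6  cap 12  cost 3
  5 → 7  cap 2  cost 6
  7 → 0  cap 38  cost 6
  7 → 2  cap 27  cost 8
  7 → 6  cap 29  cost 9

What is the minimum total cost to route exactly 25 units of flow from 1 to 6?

shortest-cost path #1: 1→5→6 push 12 @ unit cost 9 (adds 108)
shortest-cost path #2: 1→4→6 push 13 @ unit cost 12 (adds 156)
total cost = 264

Minimum cost for 25 units: 264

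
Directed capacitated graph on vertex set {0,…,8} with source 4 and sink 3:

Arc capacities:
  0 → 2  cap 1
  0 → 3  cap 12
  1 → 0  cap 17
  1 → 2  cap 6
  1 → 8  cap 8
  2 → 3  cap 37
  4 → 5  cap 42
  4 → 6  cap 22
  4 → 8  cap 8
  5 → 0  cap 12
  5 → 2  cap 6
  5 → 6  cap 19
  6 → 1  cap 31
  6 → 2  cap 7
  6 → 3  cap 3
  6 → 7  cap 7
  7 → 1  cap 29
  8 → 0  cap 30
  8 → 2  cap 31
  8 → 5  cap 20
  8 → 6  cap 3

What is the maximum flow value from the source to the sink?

Maximum flow value: 51

augment #1: 4→6→3 bottleneck 3, total now 3
augment #2: 4→5→0→3 bottleneck 12, total now 15
augment #3: 4→5→2→3 bottleneck 6, total now 21
augment #4: 4→6→2→3 bottleneck 7, total now 28
augment #5: 4→8→2→3 bottleneck 8, total now 36
augment #6: 4→6→1→2→3 bottleneck 6, total now 42
augment #7: 4→6→1→0→2→3 bottleneck 1, total now 43
augment #8: 4→6→1→8→2→3 bottleneck 5, total now 48
augment #9: 4→5→6→1→8→2→3 bottleneck 3, total now 51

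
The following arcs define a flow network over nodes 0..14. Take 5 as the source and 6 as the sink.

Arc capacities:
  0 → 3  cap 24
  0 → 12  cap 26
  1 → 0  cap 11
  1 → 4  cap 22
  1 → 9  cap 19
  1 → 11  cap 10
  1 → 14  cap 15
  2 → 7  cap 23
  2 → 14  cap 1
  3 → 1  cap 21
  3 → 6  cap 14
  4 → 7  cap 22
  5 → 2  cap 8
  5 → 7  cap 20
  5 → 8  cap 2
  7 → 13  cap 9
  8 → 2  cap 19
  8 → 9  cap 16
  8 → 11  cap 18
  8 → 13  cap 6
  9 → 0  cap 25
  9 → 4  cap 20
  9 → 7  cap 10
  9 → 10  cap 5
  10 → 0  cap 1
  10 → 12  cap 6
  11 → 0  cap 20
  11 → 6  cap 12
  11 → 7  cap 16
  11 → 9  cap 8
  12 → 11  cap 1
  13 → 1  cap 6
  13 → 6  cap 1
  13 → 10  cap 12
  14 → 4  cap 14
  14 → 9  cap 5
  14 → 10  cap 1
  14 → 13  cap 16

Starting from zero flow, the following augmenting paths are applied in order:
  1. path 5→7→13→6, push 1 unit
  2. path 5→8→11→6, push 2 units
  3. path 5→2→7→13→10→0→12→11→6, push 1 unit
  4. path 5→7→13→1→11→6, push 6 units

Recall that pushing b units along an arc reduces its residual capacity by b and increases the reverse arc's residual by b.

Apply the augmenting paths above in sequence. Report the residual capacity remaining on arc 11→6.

Residual capacity of (11,6): 3

after path 1 (5→7→13→6, push 1): res(11,6)=12
after path 2 (5→8→11→6, push 2): res(11,6)=10
after path 3 (5→2→7→13→10→0→12→11→6, push 1): res(11,6)=9
after path 4 (5→7→13→1→11→6, push 6): res(11,6)=3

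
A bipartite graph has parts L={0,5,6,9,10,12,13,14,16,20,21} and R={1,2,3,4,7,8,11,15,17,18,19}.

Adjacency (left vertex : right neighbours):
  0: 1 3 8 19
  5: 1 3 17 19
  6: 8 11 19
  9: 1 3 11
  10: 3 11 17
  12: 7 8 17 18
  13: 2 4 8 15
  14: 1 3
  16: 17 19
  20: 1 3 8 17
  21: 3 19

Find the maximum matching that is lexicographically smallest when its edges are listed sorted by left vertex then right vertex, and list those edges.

|M| = 8 (so the lex-smallest maximum matching has 8 edges)
process left vertices in ascending order; for each, take the smallest-labelled available neighbour that still permits 8 edges overall, or leave it unmatched if none does
lex-smallest matching: {0-1, 5-3, 6-8, 9-11, 10-17, 12-7, 13-2, 16-19}

Lex-smallest maximum matching: {(0,1), (5,3), (6,8), (9,11), (10,17), (12,7), (13,2), (16,19)}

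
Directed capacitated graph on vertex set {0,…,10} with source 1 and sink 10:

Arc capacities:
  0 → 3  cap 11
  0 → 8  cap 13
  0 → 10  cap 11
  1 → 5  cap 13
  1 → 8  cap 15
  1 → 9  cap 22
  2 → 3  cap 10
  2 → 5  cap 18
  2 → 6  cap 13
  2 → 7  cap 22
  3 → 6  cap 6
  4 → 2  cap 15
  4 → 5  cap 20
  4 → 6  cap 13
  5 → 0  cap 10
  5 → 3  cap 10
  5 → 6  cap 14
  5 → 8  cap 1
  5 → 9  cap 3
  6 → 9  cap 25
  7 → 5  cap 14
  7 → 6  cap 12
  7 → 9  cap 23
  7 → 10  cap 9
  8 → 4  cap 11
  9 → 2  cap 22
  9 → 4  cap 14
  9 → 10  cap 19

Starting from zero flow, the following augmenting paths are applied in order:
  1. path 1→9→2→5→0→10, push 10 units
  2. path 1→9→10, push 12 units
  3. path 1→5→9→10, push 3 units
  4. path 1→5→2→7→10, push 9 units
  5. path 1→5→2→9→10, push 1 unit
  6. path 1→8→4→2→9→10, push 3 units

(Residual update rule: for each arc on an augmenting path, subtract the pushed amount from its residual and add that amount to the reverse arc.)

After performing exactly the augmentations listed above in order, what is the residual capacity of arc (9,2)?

after path 1 (1→9→2→5→0→10, push 10): res(9,2)=12
after path 2 (1→9→10, push 12): res(9,2)=12
after path 3 (1→5→9→10, push 3): res(9,2)=12
after path 4 (1→5→2→7→10, push 9): res(9,2)=12
after path 5 (1→5→2→9→10, push 1): res(9,2)=13
after path 6 (1→8→4→2→9→10, push 3): res(9,2)=16

Residual capacity of (9,2): 16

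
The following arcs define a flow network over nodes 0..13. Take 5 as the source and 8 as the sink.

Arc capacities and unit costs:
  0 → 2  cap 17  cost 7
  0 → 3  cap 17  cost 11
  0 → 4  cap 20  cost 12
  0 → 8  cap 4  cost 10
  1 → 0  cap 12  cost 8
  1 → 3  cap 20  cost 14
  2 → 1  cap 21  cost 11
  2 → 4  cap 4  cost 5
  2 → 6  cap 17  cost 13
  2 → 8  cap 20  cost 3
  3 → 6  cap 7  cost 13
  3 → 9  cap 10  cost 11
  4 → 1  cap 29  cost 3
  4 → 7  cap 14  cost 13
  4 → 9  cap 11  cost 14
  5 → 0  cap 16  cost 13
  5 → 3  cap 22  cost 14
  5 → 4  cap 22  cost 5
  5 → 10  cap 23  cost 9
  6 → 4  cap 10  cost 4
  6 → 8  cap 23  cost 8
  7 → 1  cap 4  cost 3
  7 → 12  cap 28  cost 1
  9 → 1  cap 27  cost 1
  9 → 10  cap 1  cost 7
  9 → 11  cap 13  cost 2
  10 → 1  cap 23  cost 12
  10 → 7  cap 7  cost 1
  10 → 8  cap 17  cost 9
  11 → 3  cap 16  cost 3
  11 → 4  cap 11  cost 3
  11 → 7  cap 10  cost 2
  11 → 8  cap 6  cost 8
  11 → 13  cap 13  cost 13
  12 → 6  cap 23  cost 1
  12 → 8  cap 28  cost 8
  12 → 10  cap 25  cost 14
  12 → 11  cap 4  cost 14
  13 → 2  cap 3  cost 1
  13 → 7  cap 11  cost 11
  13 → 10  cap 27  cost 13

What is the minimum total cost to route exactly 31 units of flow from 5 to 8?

Minimum cost for 31 units: 604

shortest-cost path #1: 5→10→8 push 17 @ unit cost 18 (adds 306)
shortest-cost path #2: 5→10→7→12→8 push 6 @ unit cost 19 (adds 114)
shortest-cost path #3: 5→0→8 push 4 @ unit cost 23 (adds 92)
shortest-cost path #4: 5→0→2→8 push 4 @ unit cost 23 (adds 92)
total cost = 604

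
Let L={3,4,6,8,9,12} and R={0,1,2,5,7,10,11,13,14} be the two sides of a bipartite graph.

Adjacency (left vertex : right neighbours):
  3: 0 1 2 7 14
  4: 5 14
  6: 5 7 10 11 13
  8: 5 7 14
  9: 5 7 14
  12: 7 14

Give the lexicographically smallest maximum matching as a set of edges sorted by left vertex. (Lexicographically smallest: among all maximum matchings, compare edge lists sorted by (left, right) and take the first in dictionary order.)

|M| = 5 (so the lex-smallest maximum matching has 5 edges)
process left vertices in ascending order; for each, take the smallest-labelled available neighbour that still permits 5 edges overall, or leave it unmatched if none does
lex-smallest matching: {3-0, 4-5, 6-10, 8-7, 9-14}

Lex-smallest maximum matching: {(3,0), (4,5), (6,10), (8,7), (9,14)}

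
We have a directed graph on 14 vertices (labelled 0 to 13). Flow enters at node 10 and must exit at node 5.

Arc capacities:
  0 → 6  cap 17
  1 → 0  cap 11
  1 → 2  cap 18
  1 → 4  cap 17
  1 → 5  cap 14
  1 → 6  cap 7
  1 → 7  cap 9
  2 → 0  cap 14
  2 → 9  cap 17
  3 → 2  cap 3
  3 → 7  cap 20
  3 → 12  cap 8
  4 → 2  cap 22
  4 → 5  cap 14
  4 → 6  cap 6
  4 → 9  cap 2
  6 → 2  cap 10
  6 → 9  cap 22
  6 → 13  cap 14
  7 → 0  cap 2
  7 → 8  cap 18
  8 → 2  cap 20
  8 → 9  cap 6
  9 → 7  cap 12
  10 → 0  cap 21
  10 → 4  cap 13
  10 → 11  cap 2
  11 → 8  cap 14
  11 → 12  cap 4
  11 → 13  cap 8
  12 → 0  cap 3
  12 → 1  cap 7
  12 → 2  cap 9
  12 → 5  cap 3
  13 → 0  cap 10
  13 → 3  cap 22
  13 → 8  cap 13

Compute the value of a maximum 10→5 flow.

Maximum flow value: 23

augment #1: 10→4→5 bottleneck 13, total now 13
augment #2: 10→11→12→5 bottleneck 2, total now 15
augment #3: 10→0→6→13→3→12→5 bottleneck 1, total now 16
augment #4: 10→0→6→13→3→12→1→5 bottleneck 7, total now 23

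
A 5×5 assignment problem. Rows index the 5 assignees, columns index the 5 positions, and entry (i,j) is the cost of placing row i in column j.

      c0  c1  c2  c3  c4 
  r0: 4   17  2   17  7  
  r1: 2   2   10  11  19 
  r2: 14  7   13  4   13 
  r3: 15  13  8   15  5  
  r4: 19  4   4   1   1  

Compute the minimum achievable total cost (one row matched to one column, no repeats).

one of 2 optimal assignments: row0→col2 (cost 2), row1→col0 (cost 2), row2→col1 (cost 7), row3→col4 (cost 5), row4→col3 (cost 1)
total = 2 + 2 + 7 + 5 + 1 = 17

Minimum assignment cost: 17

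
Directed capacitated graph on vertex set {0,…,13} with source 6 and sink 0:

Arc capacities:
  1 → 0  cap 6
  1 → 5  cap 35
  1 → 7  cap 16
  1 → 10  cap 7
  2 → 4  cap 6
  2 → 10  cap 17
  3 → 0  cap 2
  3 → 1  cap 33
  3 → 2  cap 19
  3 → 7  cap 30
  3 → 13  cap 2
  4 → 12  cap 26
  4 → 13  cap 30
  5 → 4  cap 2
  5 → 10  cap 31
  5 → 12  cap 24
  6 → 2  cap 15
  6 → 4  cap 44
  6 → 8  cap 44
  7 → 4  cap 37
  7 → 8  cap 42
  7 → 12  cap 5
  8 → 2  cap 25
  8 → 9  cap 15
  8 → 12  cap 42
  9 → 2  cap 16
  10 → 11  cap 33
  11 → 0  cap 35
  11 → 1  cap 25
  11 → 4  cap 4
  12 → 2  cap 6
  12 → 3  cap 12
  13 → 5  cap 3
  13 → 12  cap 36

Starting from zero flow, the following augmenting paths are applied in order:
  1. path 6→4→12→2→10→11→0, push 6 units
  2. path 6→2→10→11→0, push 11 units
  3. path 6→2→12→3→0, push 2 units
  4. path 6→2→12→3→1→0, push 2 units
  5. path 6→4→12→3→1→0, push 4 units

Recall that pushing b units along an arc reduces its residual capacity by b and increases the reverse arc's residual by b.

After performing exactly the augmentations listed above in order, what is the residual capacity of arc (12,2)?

Residual capacity of (12,2): 4

after path 1 (6→4→12→2→10→11→0, push 6): res(12,2)=0
after path 2 (6→2→10→11→0, push 11): res(12,2)=0
after path 3 (6→2→12→3→0, push 2): res(12,2)=2
after path 4 (6→2→12→3→1→0, push 2): res(12,2)=4
after path 5 (6→4→12→3→1→0, push 4): res(12,2)=4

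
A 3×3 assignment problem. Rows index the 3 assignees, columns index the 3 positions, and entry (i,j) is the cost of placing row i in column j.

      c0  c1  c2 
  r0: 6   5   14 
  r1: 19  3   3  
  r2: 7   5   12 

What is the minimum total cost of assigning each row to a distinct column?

Minimum assignment cost: 14

optimal assignment: row0→col0 (cost 6), row1→col2 (cost 3), row2→col1 (cost 5)
total = 6 + 3 + 5 = 14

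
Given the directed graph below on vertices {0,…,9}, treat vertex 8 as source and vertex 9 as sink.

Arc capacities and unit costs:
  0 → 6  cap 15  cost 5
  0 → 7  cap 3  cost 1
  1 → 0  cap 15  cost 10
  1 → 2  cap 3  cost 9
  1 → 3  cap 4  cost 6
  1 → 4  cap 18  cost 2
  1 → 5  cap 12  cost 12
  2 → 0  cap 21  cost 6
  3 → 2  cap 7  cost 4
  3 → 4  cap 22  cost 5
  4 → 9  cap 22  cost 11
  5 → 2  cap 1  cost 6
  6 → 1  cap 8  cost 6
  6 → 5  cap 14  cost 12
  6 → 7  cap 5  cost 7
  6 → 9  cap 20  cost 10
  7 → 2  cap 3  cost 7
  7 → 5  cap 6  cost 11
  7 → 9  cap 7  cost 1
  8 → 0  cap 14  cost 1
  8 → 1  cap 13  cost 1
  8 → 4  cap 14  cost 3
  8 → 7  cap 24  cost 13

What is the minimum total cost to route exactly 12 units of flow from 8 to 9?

Minimum cost for 12 units: 135

shortest-cost path #1: 8→0→7→9 push 3 @ unit cost 3 (adds 9)
shortest-cost path #2: 8→4→9 push 9 @ unit cost 14 (adds 126)
total cost = 135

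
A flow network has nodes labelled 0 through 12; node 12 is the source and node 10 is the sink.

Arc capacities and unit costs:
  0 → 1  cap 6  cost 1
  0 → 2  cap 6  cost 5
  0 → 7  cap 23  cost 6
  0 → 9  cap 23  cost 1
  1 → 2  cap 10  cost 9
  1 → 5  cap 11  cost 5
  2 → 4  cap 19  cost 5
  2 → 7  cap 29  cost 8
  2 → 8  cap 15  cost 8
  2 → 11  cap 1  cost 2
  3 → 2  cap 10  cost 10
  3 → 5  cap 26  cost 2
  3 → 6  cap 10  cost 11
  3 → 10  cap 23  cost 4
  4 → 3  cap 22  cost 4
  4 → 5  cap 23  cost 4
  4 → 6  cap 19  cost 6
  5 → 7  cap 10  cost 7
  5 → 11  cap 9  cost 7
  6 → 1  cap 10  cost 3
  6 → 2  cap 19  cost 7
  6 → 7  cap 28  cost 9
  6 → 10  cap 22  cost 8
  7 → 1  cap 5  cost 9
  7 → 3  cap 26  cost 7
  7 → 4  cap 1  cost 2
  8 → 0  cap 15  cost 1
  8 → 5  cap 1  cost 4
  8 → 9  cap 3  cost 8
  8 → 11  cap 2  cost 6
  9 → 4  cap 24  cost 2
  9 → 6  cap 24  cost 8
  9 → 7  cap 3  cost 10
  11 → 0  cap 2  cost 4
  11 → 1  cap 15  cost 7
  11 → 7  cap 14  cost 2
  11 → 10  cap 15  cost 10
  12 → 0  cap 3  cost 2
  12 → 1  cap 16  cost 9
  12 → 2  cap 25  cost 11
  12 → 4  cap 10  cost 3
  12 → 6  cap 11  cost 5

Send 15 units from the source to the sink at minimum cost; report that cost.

Minimum cost for 15 units: 175

shortest-cost path #1: 12→4→3→10 push 10 @ unit cost 11 (adds 110)
shortest-cost path #2: 12→6→10 push 5 @ unit cost 13 (adds 65)
total cost = 175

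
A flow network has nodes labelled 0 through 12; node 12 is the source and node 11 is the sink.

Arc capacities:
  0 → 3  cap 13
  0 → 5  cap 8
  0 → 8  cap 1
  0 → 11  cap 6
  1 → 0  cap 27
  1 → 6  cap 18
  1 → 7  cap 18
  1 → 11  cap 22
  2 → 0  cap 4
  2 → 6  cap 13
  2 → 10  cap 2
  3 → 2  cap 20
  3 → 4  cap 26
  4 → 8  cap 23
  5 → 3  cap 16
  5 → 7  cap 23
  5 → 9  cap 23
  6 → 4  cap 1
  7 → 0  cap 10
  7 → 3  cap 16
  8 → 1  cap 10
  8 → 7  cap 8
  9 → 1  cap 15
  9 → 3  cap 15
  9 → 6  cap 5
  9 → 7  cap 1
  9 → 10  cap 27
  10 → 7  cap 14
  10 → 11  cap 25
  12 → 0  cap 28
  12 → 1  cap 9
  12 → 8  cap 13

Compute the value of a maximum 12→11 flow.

augment #1: 12→0→11 bottleneck 6, total now 6
augment #2: 12→1→11 bottleneck 9, total now 15
augment #3: 12→8→1→11 bottleneck 10, total now 25
augment #4: 12→0→3→2→10→11 bottleneck 2, total now 27
augment #5: 12→0→5→9→1→11 bottleneck 3, total now 30
augment #6: 12→0→5→9→10→11 bottleneck 5, total now 35

Maximum flow value: 35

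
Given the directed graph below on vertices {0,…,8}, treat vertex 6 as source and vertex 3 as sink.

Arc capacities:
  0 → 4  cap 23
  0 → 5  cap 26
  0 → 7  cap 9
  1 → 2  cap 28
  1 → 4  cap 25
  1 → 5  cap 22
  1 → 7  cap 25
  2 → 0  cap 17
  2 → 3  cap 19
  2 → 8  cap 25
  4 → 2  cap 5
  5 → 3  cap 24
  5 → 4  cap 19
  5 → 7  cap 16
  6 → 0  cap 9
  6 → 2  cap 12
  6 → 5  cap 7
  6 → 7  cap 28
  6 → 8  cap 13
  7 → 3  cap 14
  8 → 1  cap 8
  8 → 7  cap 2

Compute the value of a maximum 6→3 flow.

Maximum flow value: 50

augment #1: 6→2→3 bottleneck 12, total now 12
augment #2: 6→5→3 bottleneck 7, total now 19
augment #3: 6→7→3 bottleneck 14, total now 33
augment #4: 6→0→5→3 bottleneck 9, total now 42
augment #5: 6→8→1→2→3 bottleneck 7, total now 49
augment #6: 6→8→1→5→3 bottleneck 1, total now 50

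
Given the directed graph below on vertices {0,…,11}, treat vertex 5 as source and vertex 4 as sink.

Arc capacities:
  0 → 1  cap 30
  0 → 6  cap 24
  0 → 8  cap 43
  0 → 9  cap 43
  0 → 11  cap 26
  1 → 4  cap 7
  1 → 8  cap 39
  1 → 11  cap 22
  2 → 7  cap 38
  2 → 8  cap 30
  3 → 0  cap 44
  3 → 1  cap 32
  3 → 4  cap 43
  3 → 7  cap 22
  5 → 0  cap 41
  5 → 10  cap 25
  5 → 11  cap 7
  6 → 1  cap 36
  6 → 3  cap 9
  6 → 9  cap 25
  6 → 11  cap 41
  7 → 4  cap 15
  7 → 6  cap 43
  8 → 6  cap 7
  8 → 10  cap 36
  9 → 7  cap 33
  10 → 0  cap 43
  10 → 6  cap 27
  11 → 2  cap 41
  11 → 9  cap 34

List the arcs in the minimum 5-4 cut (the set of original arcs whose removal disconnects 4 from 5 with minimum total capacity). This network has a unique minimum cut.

Min-cut arcs: {(1,4), (6,3), (7,4)} (total capacity 31)

augment #1: 5→0→1→4 push 7
augment #2: 5→0→6→3→4 push 9
augment #3: 5→0→9→7→4 push 15
max flow = 31; residual-reachable set from 5 gives S-side
cut edges (S→T): {(1,4), (6,3), (7,4)} total cap 31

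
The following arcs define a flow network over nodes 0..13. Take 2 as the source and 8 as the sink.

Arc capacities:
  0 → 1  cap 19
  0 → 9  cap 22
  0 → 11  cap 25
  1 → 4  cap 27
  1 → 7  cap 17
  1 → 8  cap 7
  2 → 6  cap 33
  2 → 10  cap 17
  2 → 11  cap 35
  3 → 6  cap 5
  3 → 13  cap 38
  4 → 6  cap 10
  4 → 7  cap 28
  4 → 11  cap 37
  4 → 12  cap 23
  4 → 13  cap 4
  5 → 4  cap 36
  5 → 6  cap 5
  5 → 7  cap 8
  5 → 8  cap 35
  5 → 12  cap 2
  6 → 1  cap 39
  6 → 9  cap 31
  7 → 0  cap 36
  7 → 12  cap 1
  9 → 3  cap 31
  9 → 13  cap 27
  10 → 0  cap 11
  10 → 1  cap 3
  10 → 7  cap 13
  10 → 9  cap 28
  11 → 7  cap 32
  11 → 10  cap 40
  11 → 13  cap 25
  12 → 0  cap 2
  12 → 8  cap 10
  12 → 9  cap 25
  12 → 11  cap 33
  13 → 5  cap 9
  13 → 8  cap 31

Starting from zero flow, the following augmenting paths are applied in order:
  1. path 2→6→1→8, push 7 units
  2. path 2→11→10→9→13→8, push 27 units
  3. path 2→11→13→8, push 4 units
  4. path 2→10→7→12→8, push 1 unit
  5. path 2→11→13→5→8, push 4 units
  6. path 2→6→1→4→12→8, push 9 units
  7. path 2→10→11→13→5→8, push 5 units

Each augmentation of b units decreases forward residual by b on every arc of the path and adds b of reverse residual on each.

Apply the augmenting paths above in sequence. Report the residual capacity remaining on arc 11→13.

after path 1 (2→6→1→8, push 7): res(11,13)=25
after path 2 (2→11→10→9→13→8, push 27): res(11,13)=25
after path 3 (2→11→13→8, push 4): res(11,13)=21
after path 4 (2→10→7→12→8, push 1): res(11,13)=21
after path 5 (2→11→13→5→8, push 4): res(11,13)=17
after path 6 (2→6→1→4→12→8, push 9): res(11,13)=17
after path 7 (2→10→11→13→5→8, push 5): res(11,13)=12

Residual capacity of (11,13): 12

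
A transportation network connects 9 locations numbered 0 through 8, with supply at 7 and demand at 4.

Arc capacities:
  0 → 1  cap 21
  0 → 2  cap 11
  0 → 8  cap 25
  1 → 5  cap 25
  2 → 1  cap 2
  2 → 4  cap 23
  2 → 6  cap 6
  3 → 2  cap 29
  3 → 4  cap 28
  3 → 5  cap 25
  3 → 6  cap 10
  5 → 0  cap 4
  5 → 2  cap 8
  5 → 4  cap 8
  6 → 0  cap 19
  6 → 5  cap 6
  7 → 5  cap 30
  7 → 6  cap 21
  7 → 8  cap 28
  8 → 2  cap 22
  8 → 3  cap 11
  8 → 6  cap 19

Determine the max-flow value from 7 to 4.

Maximum flow value: 42

augment #1: 7→5→4 bottleneck 8, total now 8
augment #2: 7→5→2→4 bottleneck 8, total now 16
augment #3: 7→8→2→4 bottleneck 15, total now 31
augment #4: 7→8→3→4 bottleneck 11, total now 42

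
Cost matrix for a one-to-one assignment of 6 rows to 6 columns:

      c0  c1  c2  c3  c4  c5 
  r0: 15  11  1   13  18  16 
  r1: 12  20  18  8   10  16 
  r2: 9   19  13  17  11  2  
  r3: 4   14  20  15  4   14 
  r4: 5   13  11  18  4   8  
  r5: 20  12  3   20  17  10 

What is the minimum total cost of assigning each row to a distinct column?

optimal assignment: row0→col2 (cost 1), row1→col3 (cost 8), row2→col5 (cost 2), row3→col0 (cost 4), row4→col4 (cost 4), row5→col1 (cost 12)
total = 1 + 8 + 2 + 4 + 4 + 12 = 31

Minimum assignment cost: 31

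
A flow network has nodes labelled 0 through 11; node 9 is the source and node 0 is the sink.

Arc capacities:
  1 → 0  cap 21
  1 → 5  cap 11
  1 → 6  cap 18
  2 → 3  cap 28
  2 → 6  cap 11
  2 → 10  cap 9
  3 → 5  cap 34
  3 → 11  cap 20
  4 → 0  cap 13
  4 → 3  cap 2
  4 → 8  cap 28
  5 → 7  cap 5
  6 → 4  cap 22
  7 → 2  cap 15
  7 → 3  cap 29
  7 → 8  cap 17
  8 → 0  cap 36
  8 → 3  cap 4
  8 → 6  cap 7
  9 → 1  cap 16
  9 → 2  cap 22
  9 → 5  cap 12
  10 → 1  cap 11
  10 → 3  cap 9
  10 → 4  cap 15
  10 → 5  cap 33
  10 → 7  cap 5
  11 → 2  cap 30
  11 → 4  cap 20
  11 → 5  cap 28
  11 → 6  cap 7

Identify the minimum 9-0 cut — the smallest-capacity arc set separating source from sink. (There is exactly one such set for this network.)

Min-cut arcs: {(5,7), (9,1), (9,2)} (total capacity 43)

augment #1: 9→1→0 push 16
augment #2: 9→2→6→4→0 push 11
augment #3: 9→2→10→1→0 push 5
augment #4: 9→2→10→4→0 push 2
augment #5: 9→5→7→8→0 push 5
augment #6: 9→2→10→4→8→0 push 2
augment #7: 9→2→3→11→4→8→0 push 2
max flow = 43; residual-reachable set from 9 gives S-side
cut edges (S→T): {(5,7), (9,1), (9,2)} total cap 43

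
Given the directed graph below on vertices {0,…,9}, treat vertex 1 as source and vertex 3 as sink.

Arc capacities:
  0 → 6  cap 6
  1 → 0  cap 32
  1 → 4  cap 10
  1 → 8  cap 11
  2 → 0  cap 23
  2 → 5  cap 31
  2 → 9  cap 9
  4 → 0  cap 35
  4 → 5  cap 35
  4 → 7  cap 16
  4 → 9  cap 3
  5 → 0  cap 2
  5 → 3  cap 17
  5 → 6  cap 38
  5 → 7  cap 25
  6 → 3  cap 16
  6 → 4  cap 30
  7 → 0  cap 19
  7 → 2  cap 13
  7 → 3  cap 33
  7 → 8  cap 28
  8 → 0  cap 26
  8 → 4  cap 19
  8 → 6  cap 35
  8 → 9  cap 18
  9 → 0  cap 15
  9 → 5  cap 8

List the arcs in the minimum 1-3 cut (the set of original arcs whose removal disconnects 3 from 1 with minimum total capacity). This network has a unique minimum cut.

augment #1: 1→0→6→3 push 6
augment #2: 1→4→5→3 push 10
augment #3: 1→8→6→3 push 10
augment #4: 1→8→4→5→3 push 1
max flow = 27; residual-reachable set from 1 gives S-side
cut edges (S→T): {(0,6), (1,4), (1,8)} total cap 27

Min-cut arcs: {(0,6), (1,4), (1,8)} (total capacity 27)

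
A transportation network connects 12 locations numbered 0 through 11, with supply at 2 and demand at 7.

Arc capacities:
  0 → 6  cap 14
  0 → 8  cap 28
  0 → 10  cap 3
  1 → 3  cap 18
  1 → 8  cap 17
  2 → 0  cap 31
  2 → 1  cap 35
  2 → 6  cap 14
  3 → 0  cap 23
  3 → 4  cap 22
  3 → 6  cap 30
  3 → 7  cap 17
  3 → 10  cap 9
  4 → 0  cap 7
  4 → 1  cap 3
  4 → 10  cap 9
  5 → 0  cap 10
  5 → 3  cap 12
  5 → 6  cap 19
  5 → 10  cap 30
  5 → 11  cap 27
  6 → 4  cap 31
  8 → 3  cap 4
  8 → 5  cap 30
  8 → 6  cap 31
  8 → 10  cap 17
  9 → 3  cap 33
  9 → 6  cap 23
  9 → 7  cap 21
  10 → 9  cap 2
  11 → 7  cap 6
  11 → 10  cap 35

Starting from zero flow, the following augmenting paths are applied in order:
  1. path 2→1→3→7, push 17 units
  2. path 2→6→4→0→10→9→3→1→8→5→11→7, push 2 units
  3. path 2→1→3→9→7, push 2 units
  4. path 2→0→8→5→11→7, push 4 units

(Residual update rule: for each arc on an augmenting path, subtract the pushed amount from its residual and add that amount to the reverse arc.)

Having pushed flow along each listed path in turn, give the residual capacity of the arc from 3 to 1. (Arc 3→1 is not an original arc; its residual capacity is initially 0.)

Residual capacity of (3,1): 17

after path 1 (2→1→3→7, push 17): res(3,1)=17
after path 2 (2→6→4→0→10→9→3→1→8→5→11→7, push 2): res(3,1)=15
after path 3 (2→1→3→9→7, push 2): res(3,1)=17
after path 4 (2→0→8→5→11→7, push 4): res(3,1)=17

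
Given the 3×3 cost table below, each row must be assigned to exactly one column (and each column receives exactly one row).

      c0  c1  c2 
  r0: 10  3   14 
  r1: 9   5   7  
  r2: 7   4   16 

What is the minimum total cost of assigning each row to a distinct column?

optimal assignment: row0→col1 (cost 3), row1→col2 (cost 7), row2→col0 (cost 7)
total = 3 + 7 + 7 = 17

Minimum assignment cost: 17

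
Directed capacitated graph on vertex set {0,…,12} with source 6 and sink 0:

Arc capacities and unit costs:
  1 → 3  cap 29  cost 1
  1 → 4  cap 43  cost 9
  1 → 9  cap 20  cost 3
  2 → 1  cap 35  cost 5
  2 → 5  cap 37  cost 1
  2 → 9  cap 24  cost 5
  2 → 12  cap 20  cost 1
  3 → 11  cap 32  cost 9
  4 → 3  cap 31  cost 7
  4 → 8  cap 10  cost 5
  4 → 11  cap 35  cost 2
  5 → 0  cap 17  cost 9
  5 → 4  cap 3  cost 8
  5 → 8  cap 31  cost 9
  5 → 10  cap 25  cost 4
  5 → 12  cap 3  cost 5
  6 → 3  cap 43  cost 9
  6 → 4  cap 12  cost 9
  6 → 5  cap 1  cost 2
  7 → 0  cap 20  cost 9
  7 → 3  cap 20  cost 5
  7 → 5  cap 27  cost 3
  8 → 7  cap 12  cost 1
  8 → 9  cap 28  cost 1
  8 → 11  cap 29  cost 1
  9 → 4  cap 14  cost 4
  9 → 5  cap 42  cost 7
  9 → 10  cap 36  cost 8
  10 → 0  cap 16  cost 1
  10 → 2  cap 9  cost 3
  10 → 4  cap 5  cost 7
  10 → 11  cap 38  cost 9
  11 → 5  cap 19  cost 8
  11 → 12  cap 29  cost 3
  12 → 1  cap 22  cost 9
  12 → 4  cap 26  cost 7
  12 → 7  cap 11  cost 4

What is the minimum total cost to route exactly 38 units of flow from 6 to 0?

shortest-cost path #1: 6→5→10→0 push 1 @ unit cost 7 (adds 7)
shortest-cost path #2: 6→4→8→7→5→10→0 push 10 @ unit cost 23 (adds 230)
shortest-cost path #3: 6→4→11→5→10→0 push 2 @ unit cost 24 (adds 48)
shortest-cost path #4: 6→3→11→5→10→0 push 3 @ unit cost 31 (adds 93)
shortest-cost path #5: 6→3→11→5→7→0 push 10 @ unit cost 32 (adds 320)
shortest-cost path #6: 6→3→11→12→7→0 push 10 @ unit cost 34 (adds 340)
shortest-cost path #7: 6→3→11→5→0 push 2 @ unit cost 35 (adds 70)
total cost = 1108

Minimum cost for 38 units: 1108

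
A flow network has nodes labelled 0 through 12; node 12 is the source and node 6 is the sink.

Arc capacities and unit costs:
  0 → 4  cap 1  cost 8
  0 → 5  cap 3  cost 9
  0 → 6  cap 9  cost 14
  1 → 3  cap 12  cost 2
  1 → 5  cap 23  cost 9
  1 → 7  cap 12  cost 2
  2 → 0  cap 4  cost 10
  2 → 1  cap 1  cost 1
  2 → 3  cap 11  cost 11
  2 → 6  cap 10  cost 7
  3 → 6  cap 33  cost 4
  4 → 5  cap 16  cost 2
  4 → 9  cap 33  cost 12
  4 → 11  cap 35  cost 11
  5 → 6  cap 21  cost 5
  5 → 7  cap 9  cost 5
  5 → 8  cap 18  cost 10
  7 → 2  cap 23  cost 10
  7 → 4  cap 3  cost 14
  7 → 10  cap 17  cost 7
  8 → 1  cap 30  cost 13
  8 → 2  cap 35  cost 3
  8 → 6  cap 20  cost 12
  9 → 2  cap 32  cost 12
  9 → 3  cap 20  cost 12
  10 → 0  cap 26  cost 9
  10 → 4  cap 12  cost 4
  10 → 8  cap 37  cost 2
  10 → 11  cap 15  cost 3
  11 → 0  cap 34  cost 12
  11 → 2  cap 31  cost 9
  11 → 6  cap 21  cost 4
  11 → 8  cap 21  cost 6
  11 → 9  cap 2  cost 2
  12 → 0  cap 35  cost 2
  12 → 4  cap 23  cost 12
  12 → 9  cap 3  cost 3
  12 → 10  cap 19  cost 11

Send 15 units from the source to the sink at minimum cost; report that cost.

Minimum cost for 15 units: 245

shortest-cost path #1: 12→0→6 push 9 @ unit cost 16 (adds 144)
shortest-cost path #2: 12→0→5→6 push 3 @ unit cost 16 (adds 48)
shortest-cost path #3: 12→0→4→5→6 push 1 @ unit cost 17 (adds 17)
shortest-cost path #4: 12→10→11→6 push 2 @ unit cost 18 (adds 36)
total cost = 245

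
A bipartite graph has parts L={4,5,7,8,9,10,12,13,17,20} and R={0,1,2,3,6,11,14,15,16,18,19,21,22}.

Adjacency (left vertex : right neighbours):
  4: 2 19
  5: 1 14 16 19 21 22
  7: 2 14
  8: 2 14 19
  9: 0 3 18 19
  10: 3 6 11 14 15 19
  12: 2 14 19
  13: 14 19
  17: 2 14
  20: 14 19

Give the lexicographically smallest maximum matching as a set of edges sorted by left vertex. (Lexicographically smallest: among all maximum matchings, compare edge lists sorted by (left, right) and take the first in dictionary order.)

Lex-smallest maximum matching: {(4,2), (5,1), (7,14), (8,19), (9,0), (10,3)}

|M| = 6 (so the lex-smallest maximum matching has 6 edges)
process left vertices in ascending order; for each, take the smallest-labelled available neighbour that still permits 6 edges overall, or leave it unmatched if none does
lex-smallest matching: {4-2, 5-1, 7-14, 8-19, 9-0, 10-3}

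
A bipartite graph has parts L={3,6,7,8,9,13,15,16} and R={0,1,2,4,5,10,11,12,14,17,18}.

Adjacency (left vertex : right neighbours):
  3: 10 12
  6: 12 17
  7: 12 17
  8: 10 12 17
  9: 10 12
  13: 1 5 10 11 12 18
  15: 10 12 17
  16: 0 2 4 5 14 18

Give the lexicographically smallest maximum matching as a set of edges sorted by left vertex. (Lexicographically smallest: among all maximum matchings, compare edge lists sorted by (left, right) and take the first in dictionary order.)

Lex-smallest maximum matching: {(3,10), (6,12), (7,17), (13,1), (16,0)}

|M| = 5 (so the lex-smallest maximum matching has 5 edges)
process left vertices in ascending order; for each, take the smallest-labelled available neighbour that still permits 5 edges overall, or leave it unmatched if none does
lex-smallest matching: {3-10, 6-12, 7-17, 13-1, 16-0}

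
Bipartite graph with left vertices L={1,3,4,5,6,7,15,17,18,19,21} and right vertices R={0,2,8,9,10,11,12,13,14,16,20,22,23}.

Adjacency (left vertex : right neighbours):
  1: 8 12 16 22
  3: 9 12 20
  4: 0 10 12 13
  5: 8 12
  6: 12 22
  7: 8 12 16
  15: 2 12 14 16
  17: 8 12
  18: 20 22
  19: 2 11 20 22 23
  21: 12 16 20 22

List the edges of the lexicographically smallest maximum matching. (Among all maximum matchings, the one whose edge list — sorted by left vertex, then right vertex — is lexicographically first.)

Lex-smallest maximum matching: {(1,8), (3,9), (4,0), (5,12), (6,22), (7,16), (15,2), (18,20), (19,11)}

|M| = 9 (so the lex-smallest maximum matching has 9 edges)
process left vertices in ascending order; for each, take the smallest-labelled available neighbour that still permits 9 edges overall, or leave it unmatched if none does
lex-smallest matching: {1-8, 3-9, 4-0, 5-12, 6-22, 7-16, 15-2, 18-20, 19-11}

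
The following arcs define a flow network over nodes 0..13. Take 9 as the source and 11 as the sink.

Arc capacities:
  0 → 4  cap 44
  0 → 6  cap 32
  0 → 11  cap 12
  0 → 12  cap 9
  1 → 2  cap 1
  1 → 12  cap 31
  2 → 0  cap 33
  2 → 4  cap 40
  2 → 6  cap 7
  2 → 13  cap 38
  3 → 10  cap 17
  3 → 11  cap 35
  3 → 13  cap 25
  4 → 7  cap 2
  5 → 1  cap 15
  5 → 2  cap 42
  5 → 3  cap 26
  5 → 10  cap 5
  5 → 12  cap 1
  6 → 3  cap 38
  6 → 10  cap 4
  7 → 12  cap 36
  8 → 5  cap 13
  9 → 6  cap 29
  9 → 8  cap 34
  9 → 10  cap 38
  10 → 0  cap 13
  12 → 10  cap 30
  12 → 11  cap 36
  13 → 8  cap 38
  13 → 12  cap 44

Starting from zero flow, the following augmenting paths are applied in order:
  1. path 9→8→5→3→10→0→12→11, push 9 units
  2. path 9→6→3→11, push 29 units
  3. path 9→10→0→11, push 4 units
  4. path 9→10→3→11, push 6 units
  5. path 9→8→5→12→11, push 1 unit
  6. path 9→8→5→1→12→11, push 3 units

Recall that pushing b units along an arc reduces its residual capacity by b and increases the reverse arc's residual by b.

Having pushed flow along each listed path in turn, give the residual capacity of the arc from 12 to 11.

after path 1 (9→8→5→3→10→0→12→11, push 9): res(12,11)=27
after path 2 (9→6→3→11, push 29): res(12,11)=27
after path 3 (9→10→0→11, push 4): res(12,11)=27
after path 4 (9→10→3→11, push 6): res(12,11)=27
after path 5 (9→8→5→12→11, push 1): res(12,11)=26
after path 6 (9→8→5→1→12→11, push 3): res(12,11)=23

Residual capacity of (12,11): 23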